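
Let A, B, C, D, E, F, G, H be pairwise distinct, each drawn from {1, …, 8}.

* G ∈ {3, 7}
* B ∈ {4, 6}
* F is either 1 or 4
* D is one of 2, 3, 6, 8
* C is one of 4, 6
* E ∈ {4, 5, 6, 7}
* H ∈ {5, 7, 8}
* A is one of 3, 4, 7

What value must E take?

5

Among the 8 variables, 1 fits only F (and all 8 values in {1, 2, 3, 4, 5, 6, 7, 8} must be used), so F = 1.
The 7 still-open variables draw from only 7 values {2, 3, 4, 5, 6, 7, 8}, so each is used; only D can be 2, hence D = 2.
Among the 6 still-open variables, 8 fits only H (and all 6 values in {3, 4, 5, 6, 7, 8} must be used), so H = 8.
The 5 still-open variables together cover exactly {3, 4, 5, 6, 7} — 5 values for 5 variables — and 5 appears only in E's list, so E = 5.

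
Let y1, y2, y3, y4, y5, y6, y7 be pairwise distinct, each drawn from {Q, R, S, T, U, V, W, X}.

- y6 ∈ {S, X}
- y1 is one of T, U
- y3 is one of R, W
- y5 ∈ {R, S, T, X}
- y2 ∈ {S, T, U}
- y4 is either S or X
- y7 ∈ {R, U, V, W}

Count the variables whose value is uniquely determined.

The 7 variables draw from only 7 values {R, S, T, U, V, W, X}, so each is used; only y7 can be V, hence y7 = V.
Among the 6 still-open variables, W fits only y3 (and all 6 values in {R, S, T, U, W, X} must be used), so y3 = W.
The 5 still-open variables draw from only 5 values {R, S, T, U, X}, so each is used; only y5 can be R, hence y5 = R.
y4 and y6 share exactly the 2 values {S, X}; by pigeonhole those values go to them, so strike S, X from y2.
Determined: y3=W, y5=R, y7=V. The other variables each still have more than one consistent value. That makes 3.

3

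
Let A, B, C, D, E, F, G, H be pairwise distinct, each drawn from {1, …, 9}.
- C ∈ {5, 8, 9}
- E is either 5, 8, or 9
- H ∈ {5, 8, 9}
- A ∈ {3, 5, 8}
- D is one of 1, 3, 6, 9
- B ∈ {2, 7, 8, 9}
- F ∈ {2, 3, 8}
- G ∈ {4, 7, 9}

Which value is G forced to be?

4

C, E, H share exactly the 3 values {5, 8, 9}; by pigeonhole those values go to them, so strike 5, 8, 9 from A, B, D, F, G.
A must be 3 (only option left). Eliminate 3 elsewhere: D, F.
F must be 2 (only option left). Remove 2 from B.
That leaves B = 7. Strike 7 from G.
So G = 4.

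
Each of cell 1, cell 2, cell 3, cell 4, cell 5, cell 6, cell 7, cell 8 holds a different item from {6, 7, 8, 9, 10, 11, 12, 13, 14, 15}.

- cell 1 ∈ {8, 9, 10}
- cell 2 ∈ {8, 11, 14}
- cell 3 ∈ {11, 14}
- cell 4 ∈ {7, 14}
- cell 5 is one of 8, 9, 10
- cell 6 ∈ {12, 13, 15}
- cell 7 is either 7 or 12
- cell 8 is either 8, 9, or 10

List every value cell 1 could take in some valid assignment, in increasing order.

8, 9, 10

cell 1, cell 5, cell 8 share exactly the 3 values {8, 9, 10}; by pigeonhole those values go to them, so strike 8, 9, 10 from cell 2.
The 2 variables cell 2 and cell 3 are confined to {11, 14}, which locks those values in; drop them from cell 4.
cell 4's domain is down to {7}, so cell 4 = 7. Remove 7 from cell 7.
That leaves cell 7 = 12. So cell 6 can't be 12.
No further eliminations apply; cell 1 can still be any of 8, 9, 10.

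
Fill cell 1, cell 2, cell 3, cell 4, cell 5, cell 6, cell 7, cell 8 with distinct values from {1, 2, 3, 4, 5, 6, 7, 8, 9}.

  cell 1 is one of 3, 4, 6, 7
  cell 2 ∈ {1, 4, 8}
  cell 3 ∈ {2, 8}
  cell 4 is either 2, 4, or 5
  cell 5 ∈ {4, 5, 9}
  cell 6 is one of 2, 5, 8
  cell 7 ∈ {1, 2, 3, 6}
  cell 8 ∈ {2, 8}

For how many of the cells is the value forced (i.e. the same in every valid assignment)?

4

cell 3 and cell 8 between them cover only {2, 8} — a naked pair. Remove those values from cell 2, cell 4, cell 6, cell 7.
cell 6 must be 5 (only option left). Eliminate 5 elsewhere: cell 4, cell 5.
cell 4 must be 4 (only option left). Strike 4 from cell 1, cell 2, cell 5.
cell 5's domain is down to {9}, so cell 5 = 9.
cell 2's domain is down to {1}, so cell 2 = 1. So cell 7 can't be 1.
Determined: cell 2=1, cell 4=4, cell 5=9, cell 6=5. The other cells each still have more than one consistent value. That makes 4.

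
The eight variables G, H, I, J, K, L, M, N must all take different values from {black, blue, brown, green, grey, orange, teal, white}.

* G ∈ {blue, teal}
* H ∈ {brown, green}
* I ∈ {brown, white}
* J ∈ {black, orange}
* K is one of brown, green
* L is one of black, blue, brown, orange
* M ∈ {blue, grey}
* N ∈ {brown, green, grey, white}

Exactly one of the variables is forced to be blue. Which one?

The 8 variables draw from only 8 values {black, blue, brown, green, grey, orange, teal, white}, so each is used; only G can be teal, hence G = teal.
H and K between them cover only {brown, green} — a naked pair. Remove those values from I, L, N.
I must be white (only option left). Strike white from N.
N's domain is down to {grey}, so N = grey. Remove grey from M.
So blue goes to M.

M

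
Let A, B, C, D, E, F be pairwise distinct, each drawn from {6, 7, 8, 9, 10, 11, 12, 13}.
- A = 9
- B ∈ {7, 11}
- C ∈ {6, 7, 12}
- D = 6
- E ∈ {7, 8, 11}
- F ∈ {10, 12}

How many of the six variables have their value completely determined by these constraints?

A must be 9 (only option left).
That leaves D = 6. Strike 6 from C.
Determined: A=9, D=6. The other variables each still have more than one consistent value. That makes 2.

2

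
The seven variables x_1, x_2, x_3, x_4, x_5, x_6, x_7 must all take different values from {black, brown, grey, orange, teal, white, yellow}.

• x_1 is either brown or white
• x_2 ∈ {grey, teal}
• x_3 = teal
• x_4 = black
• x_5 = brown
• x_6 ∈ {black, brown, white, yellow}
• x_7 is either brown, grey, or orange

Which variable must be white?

x_1

x_3 must be teal (only option left). Eliminate teal elsewhere: x_2.
x_4's domain is down to {black}, so x_4 = black. Strike black from x_6.
x_5 has just one choice, so x_5 = brown. Eliminate brown elsewhere: x_1, x_6, x_7.
So white goes to x_1.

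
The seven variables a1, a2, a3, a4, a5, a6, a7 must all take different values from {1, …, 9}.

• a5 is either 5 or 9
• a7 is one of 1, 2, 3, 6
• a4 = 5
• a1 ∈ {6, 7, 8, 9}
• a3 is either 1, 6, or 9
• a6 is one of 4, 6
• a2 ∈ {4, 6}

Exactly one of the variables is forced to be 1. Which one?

a4 has just one choice, so a4 = 5. Eliminate 5 elsewhere: a5.
a5 must be 9 (only option left). So a1, a3 can't be 9.
a2 and a6 between them cover only {4, 6} — a naked pair. Remove those values from a1, a3, a7.
So 1 goes to a3.

a3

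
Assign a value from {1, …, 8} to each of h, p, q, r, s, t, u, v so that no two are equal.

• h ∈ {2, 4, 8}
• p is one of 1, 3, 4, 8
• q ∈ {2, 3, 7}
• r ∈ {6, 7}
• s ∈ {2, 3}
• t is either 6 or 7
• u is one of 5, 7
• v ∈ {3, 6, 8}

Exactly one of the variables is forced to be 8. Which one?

The 8 variables draw from only 8 values {1, 2, 3, 4, 5, 6, 7, 8}, so each is used; only p can be 1, hence p = 1.
Among the 7 still-open variables, 4 fits only h (and all 7 values in {2, 3, 4, 5, 6, 7, 8} must be used), so h = 4.
Among the 6 still-open variables, 5 fits only u (and all 6 values in {2, 3, 5, 6, 7, 8} must be used), so u = 5.
The 5 still-open variables draw from only 5 values {2, 3, 6, 7, 8}, so each is used; only v can be 8, hence v = 8.

v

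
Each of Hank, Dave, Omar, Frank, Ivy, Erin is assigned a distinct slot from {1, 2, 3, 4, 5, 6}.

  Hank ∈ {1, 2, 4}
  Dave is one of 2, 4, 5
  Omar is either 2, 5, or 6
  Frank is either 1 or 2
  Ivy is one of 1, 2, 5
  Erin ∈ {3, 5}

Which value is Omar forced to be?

The 6 variables draw from only 6 values {1, 2, 3, 4, 5, 6}, so each is used; only Erin can be 3, hence Erin = 3.
The 5 still-open variables draw from only 5 values {1, 2, 4, 5, 6}, so each is used; only Omar can be 6, hence Omar = 6.

6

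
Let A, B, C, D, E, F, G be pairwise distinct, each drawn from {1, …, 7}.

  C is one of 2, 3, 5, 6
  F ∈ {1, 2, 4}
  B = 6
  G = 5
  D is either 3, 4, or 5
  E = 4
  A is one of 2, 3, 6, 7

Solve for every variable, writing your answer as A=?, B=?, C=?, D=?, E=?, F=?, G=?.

B must be 6 (only option left). Strike 6 from A, C.
E's domain is down to {4}, so E = 4. So D, F can't be 4.
That leaves G = 5. So C, D can't be 5.
D has just one choice, so D = 3. Remove 3 from A, C.
C must be 2 (only option left). So A, F can't be 2.
F must be 1 (only option left).
A's domain is down to {7}, so A = 7.

A=7, B=6, C=2, D=3, E=4, F=1, G=5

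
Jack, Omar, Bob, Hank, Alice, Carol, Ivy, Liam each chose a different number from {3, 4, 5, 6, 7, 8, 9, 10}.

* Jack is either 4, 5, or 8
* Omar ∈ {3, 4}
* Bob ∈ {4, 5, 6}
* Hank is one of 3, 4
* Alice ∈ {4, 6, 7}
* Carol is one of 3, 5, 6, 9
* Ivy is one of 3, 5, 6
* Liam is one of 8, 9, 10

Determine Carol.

The 8 variables draw from only 8 values {3, 4, 5, 6, 7, 8, 9, 10}, so each is used; only Alice can be 7, hence Alice = 7.
The 7 still-open variables together cover exactly {3, 4, 5, 6, 8, 9, 10} — 7 values for 7 variables — and 10 appears only in Liam's list, so Liam = 10.
The 6 still-open variables draw from only 6 values {3, 4, 5, 6, 8, 9}, so each is used; only Jack can be 8, hence Jack = 8.
The 5 still-open variables together cover exactly {3, 4, 5, 6, 9} — 5 values for 5 variables — and 9 appears only in Carol's list, so Carol = 9.

9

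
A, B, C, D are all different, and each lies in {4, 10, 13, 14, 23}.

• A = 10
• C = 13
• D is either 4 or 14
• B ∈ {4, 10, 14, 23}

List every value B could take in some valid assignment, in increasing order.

4, 14, 23

A's domain is down to {10}, so A = 10. Eliminate 10 elsewhere: B.
C's domain is down to {13}, so C = 13.
No further eliminations apply; B can still be any of 4, 14, 23.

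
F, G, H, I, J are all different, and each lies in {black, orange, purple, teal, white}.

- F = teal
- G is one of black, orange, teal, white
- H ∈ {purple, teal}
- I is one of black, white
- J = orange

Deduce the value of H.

F must be teal (only option left). Remove teal from G, H.
So H = purple.

purple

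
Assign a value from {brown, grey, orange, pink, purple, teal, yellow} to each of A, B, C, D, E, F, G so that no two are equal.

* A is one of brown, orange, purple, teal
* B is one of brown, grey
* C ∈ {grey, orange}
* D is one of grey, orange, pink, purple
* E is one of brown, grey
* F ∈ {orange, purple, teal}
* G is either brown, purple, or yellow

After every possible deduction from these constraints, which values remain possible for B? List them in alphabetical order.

brown, grey

The 7 variables draw from only 7 values {brown, grey, orange, pink, purple, teal, yellow}, so each is used; only D can be pink, hence D = pink.
Among the 6 still-open variables, yellow fits only G (and all 6 values in {brown, grey, orange, purple, teal, yellow} must be used), so G = yellow.
The 2 variables B and E are confined to {brown, grey}, which locks those values in; drop them from A, C.
C has just one choice, so C = orange. Eliminate orange elsewhere: A, F.
No further eliminations apply; B can still be any of brown, grey.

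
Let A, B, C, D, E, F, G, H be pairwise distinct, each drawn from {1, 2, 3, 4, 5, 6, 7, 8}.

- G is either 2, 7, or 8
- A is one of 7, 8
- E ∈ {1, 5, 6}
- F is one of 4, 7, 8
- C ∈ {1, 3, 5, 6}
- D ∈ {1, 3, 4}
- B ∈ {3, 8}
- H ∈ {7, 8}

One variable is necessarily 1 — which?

Among the 8 variables, 2 fits only G (and all 8 values in {1, 2, 3, 4, 5, 6, 7, 8} must be used), so G = 2.
A and H between them cover only {7, 8} — a naked pair. Remove those values from B, F.
B must be 3 (only option left). Remove 3 from C, D.
F has just one choice, so F = 4. So D can't be 4.
So 1 goes to D.

D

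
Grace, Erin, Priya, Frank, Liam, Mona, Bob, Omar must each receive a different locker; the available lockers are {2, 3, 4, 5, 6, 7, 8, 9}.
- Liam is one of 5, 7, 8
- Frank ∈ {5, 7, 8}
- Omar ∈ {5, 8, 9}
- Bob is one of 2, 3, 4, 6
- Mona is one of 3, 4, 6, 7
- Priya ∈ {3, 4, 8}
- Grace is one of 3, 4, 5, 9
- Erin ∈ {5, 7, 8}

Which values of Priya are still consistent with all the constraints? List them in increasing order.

The 8 variables together cover exactly {2, 3, 4, 5, 6, 7, 8, 9} — 8 values for 8 variables — and 2 appears only in Bob's list, so Bob = 2.
The 7 still-open variables together cover exactly {3, 4, 5, 6, 7, 8, 9} — 7 values for 7 variables — and 6 appears only in Mona's list, so Mona = 6.
The 3 variables Erin, Frank, Liam are confined to {5, 7, 8}, which locks those values in; drop them from Grace, Priya, Omar.
Omar's domain is down to {9}, so Omar = 9. Strike 9 from Grace.
No further eliminations apply; Priya can still be any of 3, 4.

3, 4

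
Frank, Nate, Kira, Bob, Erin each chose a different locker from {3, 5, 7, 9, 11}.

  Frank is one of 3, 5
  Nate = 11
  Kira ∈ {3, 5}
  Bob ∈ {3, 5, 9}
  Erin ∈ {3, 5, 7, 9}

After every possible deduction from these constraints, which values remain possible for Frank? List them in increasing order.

3, 5

Nate's domain is down to {11}, so Nate = 11.
Among the 4 still-open variables, 7 fits only Erin (and all 4 values in {3, 5, 7, 9} must be used), so Erin = 7.
The 3 still-open variables together cover exactly {3, 5, 9} — 3 values for 3 variables — and 9 appears only in Bob's list, so Bob = 9.
No further eliminations apply; Frank can still be any of 3, 5.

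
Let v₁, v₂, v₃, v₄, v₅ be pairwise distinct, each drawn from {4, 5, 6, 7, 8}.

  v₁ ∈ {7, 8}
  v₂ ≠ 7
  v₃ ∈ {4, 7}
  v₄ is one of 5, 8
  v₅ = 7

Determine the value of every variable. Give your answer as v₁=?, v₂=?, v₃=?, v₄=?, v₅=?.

v₅ must be 7 (only option left). Remove 7 from v₁, v₃.
v₁ must be 8 (only option left). Strike 8 from v₂, v₄.
That leaves v₃ = 4. Remove 4 from v₂.
v₄ must be 5 (only option left). Eliminate 5 elsewhere: v₂.
v₂ must be 6 (only option left).

v₁=8, v₂=6, v₃=4, v₄=5, v₅=7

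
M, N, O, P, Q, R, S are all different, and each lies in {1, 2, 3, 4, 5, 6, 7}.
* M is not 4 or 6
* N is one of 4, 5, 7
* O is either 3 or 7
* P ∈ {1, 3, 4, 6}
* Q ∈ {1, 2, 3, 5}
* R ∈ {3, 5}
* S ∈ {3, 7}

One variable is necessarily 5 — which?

Among the 7 variables, 6 fits only P (and all 7 values in {1, 2, 3, 4, 5, 6, 7} must be used), so P = 6.
Among the 6 still-open variables, 4 fits only N (and all 6 values in {1, 2, 3, 4, 5, 7} must be used), so N = 4.
O and S share exactly the 2 values {3, 7}; by pigeonhole those values go to them, so strike 3, 7 from M, Q, R.
So 5 goes to R.

R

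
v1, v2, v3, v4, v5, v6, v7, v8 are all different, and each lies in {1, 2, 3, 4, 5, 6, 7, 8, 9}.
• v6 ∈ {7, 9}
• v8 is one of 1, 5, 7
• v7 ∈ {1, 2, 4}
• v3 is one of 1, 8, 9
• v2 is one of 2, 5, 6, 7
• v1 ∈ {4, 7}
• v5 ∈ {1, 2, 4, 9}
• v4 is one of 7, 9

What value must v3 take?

8

The 8 variables draw from only 8 values {1, 2, 4, 5, 6, 7, 8, 9}, so each is used; only v2 can be 6, hence v2 = 6.
Among the 7 still-open variables, 5 fits only v8 (and all 7 values in {1, 2, 4, 5, 7, 8, 9} must be used), so v8 = 5.
Among the 6 still-open variables, 8 fits only v3 (and all 6 values in {1, 2, 4, 7, 8, 9} must be used), so v3 = 8.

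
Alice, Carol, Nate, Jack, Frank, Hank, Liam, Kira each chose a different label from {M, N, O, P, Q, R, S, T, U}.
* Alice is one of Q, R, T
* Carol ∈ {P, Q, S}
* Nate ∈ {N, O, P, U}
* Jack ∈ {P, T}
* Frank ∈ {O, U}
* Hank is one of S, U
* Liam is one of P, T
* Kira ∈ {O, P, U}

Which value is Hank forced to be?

S

Among the 8 variables, N fits only Nate (and all 8 values in {N, O, P, Q, R, S, T, U} must be used), so Nate = N.
The 7 still-open variables draw from only 7 values {O, P, Q, R, S, T, U}, so each is used; only Alice can be R, hence Alice = R.
The 6 still-open variables together cover exactly {O, P, Q, S, T, U} — 6 values for 6 variables — and Q appears only in Carol's list, so Carol = Q.
The 5 still-open variables draw from only 5 values {O, P, S, T, U}, so each is used; only Hank can be S, hence Hank = S.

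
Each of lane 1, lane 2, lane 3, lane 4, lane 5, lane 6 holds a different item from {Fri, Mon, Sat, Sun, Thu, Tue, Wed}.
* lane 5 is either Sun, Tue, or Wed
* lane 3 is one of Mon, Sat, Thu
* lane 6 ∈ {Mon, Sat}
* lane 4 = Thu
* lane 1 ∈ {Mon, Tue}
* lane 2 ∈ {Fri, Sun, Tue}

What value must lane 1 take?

lane 4's domain is down to {Thu}, so lane 4 = Thu. So lane 3 can't be Thu.
lane 3 and lane 6 between them cover only {Mon, Sat} — a naked pair. Remove those values from lane 1.
So lane 1 = Tue.

Tue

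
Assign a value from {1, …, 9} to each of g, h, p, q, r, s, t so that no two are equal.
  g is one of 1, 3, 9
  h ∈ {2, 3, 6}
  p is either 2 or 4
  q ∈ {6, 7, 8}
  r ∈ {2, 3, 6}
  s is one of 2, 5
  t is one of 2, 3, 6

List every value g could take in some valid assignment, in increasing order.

1, 9

The 3 variables h, r, t are confined to {2, 3, 6}, which locks those values in; drop them from g, p, q, s.
p must be 4 (only option left).
s has just one choice, so s = 5.
No further eliminations apply; g can still be any of 1, 9.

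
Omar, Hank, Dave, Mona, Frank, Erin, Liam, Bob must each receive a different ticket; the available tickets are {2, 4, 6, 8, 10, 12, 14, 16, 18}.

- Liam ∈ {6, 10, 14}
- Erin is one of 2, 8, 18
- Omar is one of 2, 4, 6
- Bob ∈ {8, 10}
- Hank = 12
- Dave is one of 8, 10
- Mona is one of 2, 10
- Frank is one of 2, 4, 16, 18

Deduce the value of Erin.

18

Hank must be 12 (only option left).
Dave and Bob between them cover only {8, 10} — a naked pair. Remove those values from Mona, Erin, Liam.
That leaves Mona = 2. So Omar, Frank, Erin can't be 2.
So Erin = 18.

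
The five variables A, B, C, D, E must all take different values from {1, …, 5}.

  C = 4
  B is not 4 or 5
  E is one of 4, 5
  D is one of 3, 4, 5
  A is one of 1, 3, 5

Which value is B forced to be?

2

C must be 4 (only option left). Eliminate 4 elsewhere: D, E.
That leaves E = 5. So A, D can't be 5.
D's domain is down to {3}, so D = 3. So A, B can't be 3.
A's domain is down to {1}, so A = 1. Strike 1 from B.
So B = 2.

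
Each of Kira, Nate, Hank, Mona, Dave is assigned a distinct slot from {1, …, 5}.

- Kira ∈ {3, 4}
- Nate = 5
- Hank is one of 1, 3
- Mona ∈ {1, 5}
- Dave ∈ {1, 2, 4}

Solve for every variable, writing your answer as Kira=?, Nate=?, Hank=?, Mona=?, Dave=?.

Kira=4, Nate=5, Hank=3, Mona=1, Dave=2

Nate has just one choice, so Nate = 5. Strike 5 from Mona.
Mona must be 1 (only option left). Remove 1 from Hank, Dave.
Hank's domain is down to {3}, so Hank = 3. Remove 3 from Kira.
Kira's domain is down to {4}, so Kira = 4. Remove 4 from Dave.
Dave must be 2 (only option left).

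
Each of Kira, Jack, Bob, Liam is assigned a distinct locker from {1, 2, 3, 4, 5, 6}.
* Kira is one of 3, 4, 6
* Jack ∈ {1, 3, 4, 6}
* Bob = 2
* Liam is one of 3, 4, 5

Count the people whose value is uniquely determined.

1

Bob must be 2 (only option left).
Determined: Bob=2. The other people each still have more than one consistent value. That makes 1.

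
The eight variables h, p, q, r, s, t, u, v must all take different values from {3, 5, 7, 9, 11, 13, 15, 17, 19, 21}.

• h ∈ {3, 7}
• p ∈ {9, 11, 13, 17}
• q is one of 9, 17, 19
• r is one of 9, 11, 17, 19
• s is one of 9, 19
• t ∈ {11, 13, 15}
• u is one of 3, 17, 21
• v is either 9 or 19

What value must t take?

s and v between them cover only {9, 19} — a naked pair. Remove those values from p, q, r.
q's domain is down to {17}, so q = 17. So p, r, u can't be 17.
r's domain is down to {11}, so r = 11. Remove 11 from p, t.
p must be 13 (only option left). Strike 13 from t.
So t = 15.

15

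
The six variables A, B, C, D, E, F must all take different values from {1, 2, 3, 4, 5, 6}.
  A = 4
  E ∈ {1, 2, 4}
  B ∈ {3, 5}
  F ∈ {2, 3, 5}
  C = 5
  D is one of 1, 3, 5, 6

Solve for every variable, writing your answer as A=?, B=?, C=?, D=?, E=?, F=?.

A must be 4 (only option left). Eliminate 4 elsewhere: E.
C must be 5 (only option left). Eliminate 5 elsewhere: B, D, F.
That leaves B = 3. Eliminate 3 elsewhere: D, F.
F must be 2 (only option left). Remove 2 from E.
That leaves E = 1. Eliminate 1 elsewhere: D.
D's domain is down to {6}, so D = 6.

A=4, B=3, C=5, D=6, E=1, F=2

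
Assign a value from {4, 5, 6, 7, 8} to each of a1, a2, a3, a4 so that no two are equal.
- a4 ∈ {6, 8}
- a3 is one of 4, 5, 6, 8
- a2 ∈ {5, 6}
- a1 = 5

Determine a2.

6

a1 must be 5 (only option left). Strike 5 from a2, a3.
So a2 = 6.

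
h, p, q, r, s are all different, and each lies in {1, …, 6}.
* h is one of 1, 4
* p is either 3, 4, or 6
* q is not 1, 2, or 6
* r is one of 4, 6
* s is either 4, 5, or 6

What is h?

The 5 variables draw from only 5 values {1, 3, 4, 5, 6}, so each is used; only h can be 1, hence h = 1.

1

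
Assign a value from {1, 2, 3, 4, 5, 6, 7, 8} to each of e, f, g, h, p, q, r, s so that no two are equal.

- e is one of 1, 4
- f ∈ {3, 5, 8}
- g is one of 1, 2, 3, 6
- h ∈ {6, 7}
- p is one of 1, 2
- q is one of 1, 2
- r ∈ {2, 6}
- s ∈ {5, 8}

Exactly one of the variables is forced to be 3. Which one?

g

The 8 variables draw from only 8 values {1, 2, 3, 4, 5, 6, 7, 8}, so each is used; only e can be 4, hence e = 4.
Among the 7 still-open variables, 7 fits only h (and all 7 values in {1, 2, 3, 5, 6, 7, 8} must be used), so h = 7.
p and q share exactly the 2 values {1, 2}; by pigeonhole those values go to them, so strike 1, 2 from g, r.
That leaves r = 6. Remove 6 from g.
So 3 goes to g.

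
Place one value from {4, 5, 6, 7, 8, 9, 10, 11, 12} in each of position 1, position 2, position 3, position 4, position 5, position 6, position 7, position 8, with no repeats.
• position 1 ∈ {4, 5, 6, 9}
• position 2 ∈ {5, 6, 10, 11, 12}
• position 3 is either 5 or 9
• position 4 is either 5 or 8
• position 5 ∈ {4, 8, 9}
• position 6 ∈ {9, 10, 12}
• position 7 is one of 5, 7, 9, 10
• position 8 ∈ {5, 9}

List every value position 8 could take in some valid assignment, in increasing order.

5, 9

The 2 variables position 3 and position 8 are confined to {5, 9}, which locks those values in; drop them from position 1, position 2, position 4, position 5, position 6, position 7.
position 4 has just one choice, so position 4 = 8. Eliminate 8 elsewhere: position 5.
position 5 has just one choice, so position 5 = 4. Eliminate 4 elsewhere: position 1.
position 1 has just one choice, so position 1 = 6. Eliminate 6 elsewhere: position 2.
No further eliminations apply; position 8 can still be any of 5, 9.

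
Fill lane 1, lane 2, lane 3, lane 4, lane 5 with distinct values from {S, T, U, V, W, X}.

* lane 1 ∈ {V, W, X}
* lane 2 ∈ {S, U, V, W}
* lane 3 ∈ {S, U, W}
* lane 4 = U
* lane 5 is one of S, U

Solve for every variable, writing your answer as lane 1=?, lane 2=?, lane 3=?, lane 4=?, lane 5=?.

lane 4's domain is down to {U}, so lane 4 = U. Strike U from lane 2, lane 3, lane 5.
lane 5's domain is down to {S}, so lane 5 = S. So lane 2, lane 3 can't be S.
That leaves lane 3 = W. Eliminate W elsewhere: lane 1, lane 2.
That leaves lane 2 = V. Remove V from lane 1.
That leaves lane 1 = X.

lane 1=X, lane 2=V, lane 3=W, lane 4=U, lane 5=S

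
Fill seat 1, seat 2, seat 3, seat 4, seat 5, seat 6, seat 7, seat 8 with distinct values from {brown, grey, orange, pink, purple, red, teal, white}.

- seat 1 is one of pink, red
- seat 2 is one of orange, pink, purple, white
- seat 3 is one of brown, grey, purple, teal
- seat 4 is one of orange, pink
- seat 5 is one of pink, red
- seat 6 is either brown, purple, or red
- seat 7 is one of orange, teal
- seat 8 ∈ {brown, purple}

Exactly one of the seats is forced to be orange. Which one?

Among the 8 variables, grey fits only seat 3 (and all 8 values in {brown, grey, orange, pink, purple, red, teal, white} must be used), so seat 3 = grey.
Among the 7 still-open variables, teal fits only seat 7 (and all 7 values in {brown, orange, pink, purple, red, teal, white} must be used), so seat 7 = teal.
The 6 still-open variables together cover exactly {brown, orange, pink, purple, red, white} — 6 values for 6 variables — and white appears only in seat 2's list, so seat 2 = white.
The 5 still-open variables draw from only 5 values {brown, orange, pink, purple, red}, so each is used; only seat 4 can be orange, hence seat 4 = orange.

seat 4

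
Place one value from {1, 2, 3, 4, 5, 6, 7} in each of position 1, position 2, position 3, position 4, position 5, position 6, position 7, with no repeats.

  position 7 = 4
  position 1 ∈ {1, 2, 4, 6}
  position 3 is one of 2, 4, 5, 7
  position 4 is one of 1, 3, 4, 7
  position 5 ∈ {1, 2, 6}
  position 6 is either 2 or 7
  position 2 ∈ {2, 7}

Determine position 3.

position 7 has just one choice, so position 7 = 4. Strike 4 from position 1, position 3, position 4.
The 6 still-open variables draw from only 6 values {1, 2, 3, 5, 6, 7}, so each is used; only position 4 can be 3, hence position 4 = 3.
The 5 still-open variables draw from only 5 values {1, 2, 5, 6, 7}, so each is used; only position 3 can be 5, hence position 3 = 5.

5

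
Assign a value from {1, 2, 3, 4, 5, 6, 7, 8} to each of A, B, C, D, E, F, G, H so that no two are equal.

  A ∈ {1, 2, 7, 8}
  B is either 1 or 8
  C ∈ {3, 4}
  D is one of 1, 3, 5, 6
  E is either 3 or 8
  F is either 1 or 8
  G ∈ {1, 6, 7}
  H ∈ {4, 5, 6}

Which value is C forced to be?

4

Among the 8 variables, 2 fits only A (and all 8 values in {1, 2, 3, 4, 5, 6, 7, 8} must be used), so A = 2.
The 7 still-open variables draw from only 7 values {1, 3, 4, 5, 6, 7, 8}, so each is used; only G can be 7, hence G = 7.
B and F between them cover only {1, 8} — a naked pair. Remove those values from D, E.
E's domain is down to {3}, so E = 3. Strike 3 from C, D.
So C = 4.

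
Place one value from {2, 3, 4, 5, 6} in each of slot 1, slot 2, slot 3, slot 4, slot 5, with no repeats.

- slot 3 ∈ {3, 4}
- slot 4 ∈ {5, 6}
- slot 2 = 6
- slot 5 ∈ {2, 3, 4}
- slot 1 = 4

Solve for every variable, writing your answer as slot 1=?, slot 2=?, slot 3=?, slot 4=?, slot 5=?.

slot 1 must be 4 (only option left). Strike 4 from slot 3, slot 5.
slot 2 has just one choice, so slot 2 = 6. Eliminate 6 elsewhere: slot 4.
slot 3 has just one choice, so slot 3 = 3. Remove 3 from slot 5.
slot 4's domain is down to {5}, so slot 4 = 5.
That leaves slot 5 = 2.

slot 1=4, slot 2=6, slot 3=3, slot 4=5, slot 5=2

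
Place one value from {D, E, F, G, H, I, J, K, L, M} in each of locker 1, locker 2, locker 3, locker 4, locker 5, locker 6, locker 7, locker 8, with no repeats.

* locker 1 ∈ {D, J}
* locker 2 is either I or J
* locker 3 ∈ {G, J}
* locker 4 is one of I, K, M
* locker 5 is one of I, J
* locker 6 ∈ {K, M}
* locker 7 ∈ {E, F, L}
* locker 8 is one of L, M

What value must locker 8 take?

L

The 2 variables locker 2 and locker 5 are confined to {I, J}, which locks those values in; drop them from locker 1, locker 3, locker 4.
locker 1 must be D (only option left).
locker 3's domain is down to {G}, so locker 3 = G.
locker 4 and locker 6 between them cover only {K, M} — a naked pair. Remove those values from locker 8.
So locker 8 = L.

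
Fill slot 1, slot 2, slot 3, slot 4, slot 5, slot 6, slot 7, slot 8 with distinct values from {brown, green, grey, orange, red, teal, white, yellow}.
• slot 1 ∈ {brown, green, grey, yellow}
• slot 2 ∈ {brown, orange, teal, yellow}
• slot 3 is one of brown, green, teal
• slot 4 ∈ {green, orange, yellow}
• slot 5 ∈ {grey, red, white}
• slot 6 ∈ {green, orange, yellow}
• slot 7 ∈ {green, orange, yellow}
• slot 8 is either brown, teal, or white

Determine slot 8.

Among the 8 variables, red fits only slot 5 (and all 8 values in {brown, green, grey, orange, red, teal, white, yellow} must be used), so slot 5 = red.
Among the 7 still-open variables, grey fits only slot 1 (and all 7 values in {brown, green, grey, orange, teal, white, yellow} must be used), so slot 1 = grey.
Among the 6 still-open variables, white fits only slot 8 (and all 6 values in {brown, green, orange, teal, white, yellow} must be used), so slot 8 = white.

white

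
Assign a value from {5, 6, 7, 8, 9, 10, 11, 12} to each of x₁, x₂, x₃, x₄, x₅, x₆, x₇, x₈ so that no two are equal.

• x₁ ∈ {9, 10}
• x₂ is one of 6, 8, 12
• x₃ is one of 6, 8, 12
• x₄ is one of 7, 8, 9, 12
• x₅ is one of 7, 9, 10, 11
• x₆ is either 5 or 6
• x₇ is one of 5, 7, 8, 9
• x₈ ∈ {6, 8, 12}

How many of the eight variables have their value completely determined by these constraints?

The 8 variables draw from only 8 values {5, 6, 7, 8, 9, 10, 11, 12}, so each is used; only x₅ can be 11, hence x₅ = 11.
The 7 still-open variables draw from only 7 values {5, 6, 7, 8, 9, 10, 12}, so each is used; only x₁ can be 10, hence x₁ = 10.
x₂, x₃, x₈ between them cover only {6, 8, 12} — a naked triple. Remove those values from x₄, x₆, x₇.
That leaves x₆ = 5. Strike 5 from x₇.
Determined: x₁=10, x₅=11, x₆=5. The other variables each still have more than one consistent value. That makes 3.

3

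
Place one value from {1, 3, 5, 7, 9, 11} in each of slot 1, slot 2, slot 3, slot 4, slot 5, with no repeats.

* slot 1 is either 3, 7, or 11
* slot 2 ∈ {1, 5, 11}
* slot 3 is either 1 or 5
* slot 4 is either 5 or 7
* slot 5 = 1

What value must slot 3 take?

slot 5 must be 1 (only option left). Eliminate 1 elsewhere: slot 2, slot 3.
So slot 3 = 5.

5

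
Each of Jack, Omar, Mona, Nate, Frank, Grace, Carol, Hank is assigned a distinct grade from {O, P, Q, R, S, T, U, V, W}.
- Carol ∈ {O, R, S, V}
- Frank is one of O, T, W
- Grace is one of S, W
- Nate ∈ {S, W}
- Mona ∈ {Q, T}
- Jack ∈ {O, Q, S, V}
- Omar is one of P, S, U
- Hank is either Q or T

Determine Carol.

R

The 2 variables Mona and Hank are confined to {Q, T}, which locks those values in; drop them from Jack, Frank.
Nate and Grace between them cover only {S, W} — a naked pair. Remove those values from Jack, Omar, Frank, Carol.
That leaves Frank = O. Remove O from Jack, Carol.
Jack must be V (only option left). Remove V from Carol.
So Carol = R.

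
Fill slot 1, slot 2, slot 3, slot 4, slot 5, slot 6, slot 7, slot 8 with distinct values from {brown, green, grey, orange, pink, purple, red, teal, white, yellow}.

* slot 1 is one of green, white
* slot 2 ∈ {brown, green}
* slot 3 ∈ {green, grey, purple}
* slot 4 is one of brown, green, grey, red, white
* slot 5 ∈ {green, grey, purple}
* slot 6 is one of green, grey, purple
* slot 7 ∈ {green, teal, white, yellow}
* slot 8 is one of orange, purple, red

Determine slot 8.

orange

slot 3, slot 5, slot 6 between them cover only {green, grey, purple} — a naked triple. Remove those values from slot 1, slot 2, slot 4, slot 7, slot 8.
slot 1 must be white (only option left). Eliminate white elsewhere: slot 4, slot 7.
That leaves slot 2 = brown. Eliminate brown elsewhere: slot 4.
slot 4's domain is down to {red}, so slot 4 = red. Strike red from slot 8.
So slot 8 = orange.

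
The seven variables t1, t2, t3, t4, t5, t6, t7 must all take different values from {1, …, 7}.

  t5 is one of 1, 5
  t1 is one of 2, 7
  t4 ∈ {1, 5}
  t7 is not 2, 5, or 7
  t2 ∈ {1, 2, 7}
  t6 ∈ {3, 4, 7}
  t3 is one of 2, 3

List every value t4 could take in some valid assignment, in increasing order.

Among the 7 variables, 6 fits only t7 (and all 7 values in {1, 2, 3, 4, 5, 6, 7} must be used), so t7 = 6.
Among the 6 still-open variables, 4 fits only t6 (and all 6 values in {1, 2, 3, 4, 5, 7} must be used), so t6 = 4.
The 5 still-open variables draw from only 5 values {1, 2, 3, 5, 7}, so each is used; only t3 can be 3, hence t3 = 3.
The 2 variables t4 and t5 are confined to {1, 5}, which locks those values in; drop them from t2.
No further eliminations apply; t4 can still be any of 1, 5.

1, 5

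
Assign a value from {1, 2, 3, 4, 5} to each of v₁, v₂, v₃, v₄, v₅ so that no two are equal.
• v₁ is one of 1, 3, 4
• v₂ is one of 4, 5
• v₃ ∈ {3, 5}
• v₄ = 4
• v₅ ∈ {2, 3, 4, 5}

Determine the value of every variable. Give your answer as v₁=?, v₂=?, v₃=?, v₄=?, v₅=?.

v₁=1, v₂=5, v₃=3, v₄=4, v₅=2

v₄'s domain is down to {4}, so v₄ = 4. Strike 4 from v₁, v₂, v₅.
v₂ has just one choice, so v₂ = 5. Strike 5 from v₃, v₅.
That leaves v₃ = 3. So v₁, v₅ can't be 3.
v₅'s domain is down to {2}, so v₅ = 2.
That leaves v₁ = 1.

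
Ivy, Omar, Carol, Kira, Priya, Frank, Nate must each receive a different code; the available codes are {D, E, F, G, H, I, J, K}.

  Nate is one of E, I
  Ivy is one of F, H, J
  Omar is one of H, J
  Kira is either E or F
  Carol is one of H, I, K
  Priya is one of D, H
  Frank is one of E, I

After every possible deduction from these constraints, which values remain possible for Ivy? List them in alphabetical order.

H, J

The 7 variables together cover exactly {D, E, F, H, I, J, K} — 7 values for 7 variables — and D appears only in Priya's list, so Priya = D.
Among the 6 still-open variables, K fits only Carol (and all 6 values in {E, F, H, I, J, K} must be used), so Carol = K.
Frank and Nate share exactly the 2 values {E, I}; by pigeonhole those values go to them, so strike E, I from Kira.
Kira's domain is down to {F}, so Kira = F. Remove F from Ivy.
No further eliminations apply; Ivy can still be any of H, J.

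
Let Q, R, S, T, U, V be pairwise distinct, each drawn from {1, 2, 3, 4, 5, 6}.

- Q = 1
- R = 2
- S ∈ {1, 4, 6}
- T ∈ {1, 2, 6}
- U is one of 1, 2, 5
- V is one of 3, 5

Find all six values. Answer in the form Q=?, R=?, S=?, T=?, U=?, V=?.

Q=1, R=2, S=4, T=6, U=5, V=3

Q must be 1 (only option left). Remove 1 from S, T, U.
That leaves R = 2. Remove 2 from T, U.
T must be 6 (only option left). Strike 6 from S.
U must be 5 (only option left). Strike 5 from V.
That leaves V = 3.
S must be 4 (only option left).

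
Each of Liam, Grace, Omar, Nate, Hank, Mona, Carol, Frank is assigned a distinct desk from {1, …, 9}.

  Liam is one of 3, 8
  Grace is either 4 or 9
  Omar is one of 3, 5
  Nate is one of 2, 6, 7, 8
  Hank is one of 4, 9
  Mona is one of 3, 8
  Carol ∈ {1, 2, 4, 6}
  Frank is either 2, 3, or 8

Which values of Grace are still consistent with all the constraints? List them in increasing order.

Liam and Mona between them cover only {3, 8} — a naked pair. Remove those values from Omar, Nate, Frank.
Omar's domain is down to {5}, so Omar = 5.
Frank must be 2 (only option left). Eliminate 2 elsewhere: Nate, Carol.
Grace and Hank share exactly the 2 values {4, 9}; by pigeonhole those values go to them, so strike 4, 9 from Carol.
No further eliminations apply; Grace can still be any of 4, 9.

4, 9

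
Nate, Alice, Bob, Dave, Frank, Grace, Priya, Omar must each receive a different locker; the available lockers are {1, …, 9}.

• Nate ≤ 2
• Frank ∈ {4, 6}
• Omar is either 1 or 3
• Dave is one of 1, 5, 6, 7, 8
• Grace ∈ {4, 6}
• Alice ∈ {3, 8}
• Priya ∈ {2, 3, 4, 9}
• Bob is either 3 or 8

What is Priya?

9

Alice and Bob share exactly the 2 values {3, 8}; by pigeonhole those values go to them, so strike 3, 8 from Dave, Priya, Omar.
That leaves Omar = 1. Eliminate 1 elsewhere: Nate, Dave.
That leaves Nate = 2. Remove 2 from Priya.
The 2 variables Frank and Grace are confined to {4, 6}, which locks those values in; drop them from Dave, Priya.
So Priya = 9.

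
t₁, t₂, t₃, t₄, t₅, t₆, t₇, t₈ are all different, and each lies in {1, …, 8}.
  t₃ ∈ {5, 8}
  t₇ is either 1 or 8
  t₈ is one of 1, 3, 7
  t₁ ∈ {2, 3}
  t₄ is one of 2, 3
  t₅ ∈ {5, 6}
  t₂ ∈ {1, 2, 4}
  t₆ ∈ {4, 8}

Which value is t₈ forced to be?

The 8 variables draw from only 8 values {1, 2, 3, 4, 5, 6, 7, 8}, so each is used; only t₅ can be 6, hence t₅ = 6.
Among the 7 still-open variables, 5 fits only t₃ (and all 7 values in {1, 2, 3, 4, 5, 7, 8} must be used), so t₃ = 5.
The 6 still-open variables together cover exactly {1, 2, 3, 4, 7, 8} — 6 values for 6 variables — and 7 appears only in t₈'s list, so t₈ = 7.

7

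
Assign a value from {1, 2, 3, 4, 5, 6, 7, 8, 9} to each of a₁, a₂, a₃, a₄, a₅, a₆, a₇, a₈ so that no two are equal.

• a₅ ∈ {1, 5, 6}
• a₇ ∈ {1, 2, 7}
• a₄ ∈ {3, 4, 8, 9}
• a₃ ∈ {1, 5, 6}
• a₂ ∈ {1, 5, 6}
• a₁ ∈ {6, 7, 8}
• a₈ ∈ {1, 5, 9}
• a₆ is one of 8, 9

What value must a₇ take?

2

The 3 variables a₂, a₃, a₅ are confined to {1, 5, 6}, which locks those values in; drop them from a₁, a₇, a₈.
a₈ must be 9 (only option left). Eliminate 9 elsewhere: a₄, a₆.
a₆'s domain is down to {8}, so a₆ = 8. Eliminate 8 elsewhere: a₁, a₄.
a₁'s domain is down to {7}, so a₁ = 7. So a₇ can't be 7.
So a₇ = 2.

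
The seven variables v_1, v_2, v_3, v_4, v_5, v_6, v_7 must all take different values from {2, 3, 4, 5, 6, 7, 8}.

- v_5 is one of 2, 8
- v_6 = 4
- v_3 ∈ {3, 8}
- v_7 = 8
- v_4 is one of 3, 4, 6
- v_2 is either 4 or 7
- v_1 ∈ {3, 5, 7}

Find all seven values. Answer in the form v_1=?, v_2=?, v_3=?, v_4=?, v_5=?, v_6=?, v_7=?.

v_6's domain is down to {4}, so v_6 = 4. Eliminate 4 elsewhere: v_2, v_4.
v_7 has just one choice, so v_7 = 8. So v_3, v_5 can't be 8.
v_2's domain is down to {7}, so v_2 = 7. Eliminate 7 elsewhere: v_1.
That leaves v_3 = 3. Remove 3 from v_1, v_4.
v_4 must be 6 (only option left).
v_5's domain is down to {2}, so v_5 = 2.
v_1 must be 5 (only option left).

v_1=5, v_2=7, v_3=3, v_4=6, v_5=2, v_6=4, v_7=8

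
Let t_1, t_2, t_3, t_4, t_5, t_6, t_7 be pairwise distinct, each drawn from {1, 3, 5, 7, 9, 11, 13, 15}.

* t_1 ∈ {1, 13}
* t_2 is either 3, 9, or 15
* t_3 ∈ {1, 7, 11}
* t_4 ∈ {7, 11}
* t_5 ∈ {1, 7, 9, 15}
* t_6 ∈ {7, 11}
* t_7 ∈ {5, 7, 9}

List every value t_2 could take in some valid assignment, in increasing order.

t_4 and t_6 between them cover only {7, 11} — a naked pair. Remove those values from t_3, t_5, t_7.
t_3's domain is down to {1}, so t_3 = 1. Strike 1 from t_1, t_5.
That leaves t_1 = 13.
No further eliminations apply; t_2 can still be any of 3, 9, 15.

3, 9, 15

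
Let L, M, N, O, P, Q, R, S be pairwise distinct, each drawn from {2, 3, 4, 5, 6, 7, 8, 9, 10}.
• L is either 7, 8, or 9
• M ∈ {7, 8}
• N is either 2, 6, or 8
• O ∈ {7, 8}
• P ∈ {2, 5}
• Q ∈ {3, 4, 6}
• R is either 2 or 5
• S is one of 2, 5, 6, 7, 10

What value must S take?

10

M and O share exactly the 2 values {7, 8}; by pigeonhole those values go to them, so strike 7, 8 from L, N, S.
L must be 9 (only option left).
The 2 variables P and R are confined to {2, 5}, which locks those values in; drop them from N, S.
N's domain is down to {6}, so N = 6. Remove 6 from Q, S.
So S = 10.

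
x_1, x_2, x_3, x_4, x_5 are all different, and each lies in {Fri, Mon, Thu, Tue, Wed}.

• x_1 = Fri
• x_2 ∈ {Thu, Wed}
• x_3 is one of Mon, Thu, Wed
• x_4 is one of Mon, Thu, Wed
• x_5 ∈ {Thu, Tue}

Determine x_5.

Tue

x_1 has just one choice, so x_1 = Fri.
The 4 still-open variables draw from only 4 values {Mon, Thu, Tue, Wed}, so each is used; only x_5 can be Tue, hence x_5 = Tue.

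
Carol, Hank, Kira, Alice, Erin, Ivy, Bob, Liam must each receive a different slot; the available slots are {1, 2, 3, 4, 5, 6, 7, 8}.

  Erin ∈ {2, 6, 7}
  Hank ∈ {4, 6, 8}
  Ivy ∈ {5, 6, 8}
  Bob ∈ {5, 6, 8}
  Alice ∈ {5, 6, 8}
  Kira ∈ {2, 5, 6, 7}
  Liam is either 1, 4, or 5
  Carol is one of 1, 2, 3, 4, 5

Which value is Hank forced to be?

The 8 variables draw from only 8 values {1, 2, 3, 4, 5, 6, 7, 8}, so each is used; only Carol can be 3, hence Carol = 3.
The 7 still-open variables together cover exactly {1, 2, 4, 5, 6, 7, 8} — 7 values for 7 variables — and 1 appears only in Liam's list, so Liam = 1.
Among the 6 still-open variables, 4 fits only Hank (and all 6 values in {2, 4, 5, 6, 7, 8} must be used), so Hank = 4.

4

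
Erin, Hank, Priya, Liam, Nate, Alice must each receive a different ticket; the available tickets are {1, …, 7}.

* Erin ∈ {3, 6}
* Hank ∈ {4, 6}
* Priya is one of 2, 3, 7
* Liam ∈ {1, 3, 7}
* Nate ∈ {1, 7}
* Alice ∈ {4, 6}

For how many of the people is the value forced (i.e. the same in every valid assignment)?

2

The 6 variables together cover exactly {1, 2, 3, 4, 6, 7} — 6 values for 6 variables — and 2 appears only in Priya's list, so Priya = 2.
Hank and Alice between them cover only {4, 6} — a naked pair. Remove those values from Erin.
Erin has just one choice, so Erin = 3. Remove 3 from Liam.
Determined: Erin=3, Priya=2. The other people each still have more than one consistent value. That makes 2.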